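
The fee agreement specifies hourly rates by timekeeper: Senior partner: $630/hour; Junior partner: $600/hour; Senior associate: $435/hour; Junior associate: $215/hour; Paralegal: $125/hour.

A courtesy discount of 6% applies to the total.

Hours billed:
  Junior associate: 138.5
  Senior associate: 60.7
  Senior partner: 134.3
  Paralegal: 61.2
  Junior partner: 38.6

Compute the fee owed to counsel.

$161,304.94

Senior partner: 134.3 × $630 = $84,609.00
Junior partner: 38.6 × $600 = $23,160.00
Senior associate: 60.7 × $435 = $26,404.50
Junior associate: 138.5 × $215 = $29,777.50
Paralegal: 61.2 × $125 = $7,650.00
Subtotal: $171,601.00
Less 6% discount: −$10,296.06
Total: $171,601.00 − $10,296.06 = $161,304.94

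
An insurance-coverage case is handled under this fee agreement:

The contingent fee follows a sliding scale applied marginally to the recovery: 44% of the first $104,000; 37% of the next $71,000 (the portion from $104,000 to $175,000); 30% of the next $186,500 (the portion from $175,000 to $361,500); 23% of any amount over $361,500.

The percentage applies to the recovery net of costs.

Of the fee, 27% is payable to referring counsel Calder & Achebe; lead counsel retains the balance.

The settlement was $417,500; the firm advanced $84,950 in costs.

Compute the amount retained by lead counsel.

$87,085.35

Fee base (net of costs): $417,500 − $84,950 = $332,550
First $104,000 at 44% = $45,760.00
Next $71,000 at 37% = $26,270.00
Remaining $157,550 at 30% = $47,265.00
Fee: $45,760.00 + $26,270.00 + $47,265.00 = $119,295.00
Referral share: 27% of $119,295.00 = $32,209.65; lead counsel retains $119,295.00 − $32,209.65 = $87,085.35.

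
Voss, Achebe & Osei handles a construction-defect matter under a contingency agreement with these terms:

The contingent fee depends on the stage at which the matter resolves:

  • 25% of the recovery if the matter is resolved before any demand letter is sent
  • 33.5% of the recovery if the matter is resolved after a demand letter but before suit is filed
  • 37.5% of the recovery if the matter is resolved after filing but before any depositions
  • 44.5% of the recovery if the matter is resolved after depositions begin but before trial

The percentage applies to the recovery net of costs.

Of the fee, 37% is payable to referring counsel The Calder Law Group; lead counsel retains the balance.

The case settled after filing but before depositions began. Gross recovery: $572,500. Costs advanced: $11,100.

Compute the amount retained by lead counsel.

$132,630.75

Fee base (net of costs): $572,500 − $11,100 = $561,400
The matter settled after filing but before depositions began, so the 37.5% rate applies.
$561,400 × 37.5% = $210,525.00
Referral share: 37% of $210,525.00 = $77,894.25; lead counsel retains $210,525.00 − $77,894.25 = $132,630.75.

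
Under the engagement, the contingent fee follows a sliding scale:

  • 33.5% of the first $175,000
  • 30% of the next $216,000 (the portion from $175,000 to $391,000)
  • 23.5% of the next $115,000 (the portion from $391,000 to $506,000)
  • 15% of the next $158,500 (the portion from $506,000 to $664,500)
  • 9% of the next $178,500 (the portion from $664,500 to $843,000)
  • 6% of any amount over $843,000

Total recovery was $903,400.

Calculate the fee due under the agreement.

$193,914.00

First $175,000 at 33.5% = $58,625.00
Next $216,000 at 30% = $64,800.00
Next $115,000 at 23.5% = $27,025.00
Next $158,500 at 15% = $23,775.00
Next $178,500 at 9% = $16,065.00
Remaining $60,400 at 6% = $3,624.00
Fee: $58,625.00 + $64,800.00 + $27,025.00 + $23,775.00 + $16,065.00 + $3,624.00 = $193,914.00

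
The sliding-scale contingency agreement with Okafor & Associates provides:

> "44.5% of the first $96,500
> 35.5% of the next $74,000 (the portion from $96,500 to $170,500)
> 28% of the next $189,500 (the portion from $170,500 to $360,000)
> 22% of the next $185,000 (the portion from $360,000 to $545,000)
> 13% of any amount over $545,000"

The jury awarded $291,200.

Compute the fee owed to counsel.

$103,008.50

First $96,500 at 44.5% = $42,942.50
Next $74,000 at 35.5% = $26,270.00
Remaining $120,700 at 28% = $33,796.00
Fee: $42,942.50 + $26,270.00 + $33,796.00 = $103,008.50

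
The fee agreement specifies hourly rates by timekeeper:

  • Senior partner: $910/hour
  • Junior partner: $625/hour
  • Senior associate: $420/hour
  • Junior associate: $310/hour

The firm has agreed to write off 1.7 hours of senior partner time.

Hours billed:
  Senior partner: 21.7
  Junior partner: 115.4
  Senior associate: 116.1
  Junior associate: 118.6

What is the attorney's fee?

$175,853.00

Senior partner: 21.7 × $910 = $19,747.00
Junior partner: 115.4 × $625 = $72,125.00
Senior associate: 116.1 × $420 = $48,762.00
Junior associate: 118.6 × $310 = $36,766.00
Subtotal: $177,400.00
Write-off: 1.7 × $910 = $1,547.00
Total: $177,400.00 − $1,547.00 = $175,853.00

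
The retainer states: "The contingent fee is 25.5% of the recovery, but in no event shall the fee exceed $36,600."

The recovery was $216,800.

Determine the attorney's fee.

$36,600.00

25.5% of $216,800 = $55,284.00
That exceeds the $36,600 cap, so the fee is capped at $36,600.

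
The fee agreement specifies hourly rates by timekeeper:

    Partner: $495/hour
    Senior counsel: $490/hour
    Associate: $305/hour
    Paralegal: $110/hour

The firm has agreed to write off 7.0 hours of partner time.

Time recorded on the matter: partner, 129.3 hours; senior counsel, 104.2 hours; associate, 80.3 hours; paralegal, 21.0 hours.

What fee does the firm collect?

Partner: 129.3 × $495 = $64,003.50
Senior counsel: 104.2 × $490 = $51,058.00
Associate: 80.3 × $305 = $24,491.50
Paralegal: 21.0 × $110 = $2,310.00
Subtotal: $141,863.00
Write-off: 7.0 × $495 = $3,465.00
Total: $141,863.00 − $3,465.00 = $138,398.00

$138,398.00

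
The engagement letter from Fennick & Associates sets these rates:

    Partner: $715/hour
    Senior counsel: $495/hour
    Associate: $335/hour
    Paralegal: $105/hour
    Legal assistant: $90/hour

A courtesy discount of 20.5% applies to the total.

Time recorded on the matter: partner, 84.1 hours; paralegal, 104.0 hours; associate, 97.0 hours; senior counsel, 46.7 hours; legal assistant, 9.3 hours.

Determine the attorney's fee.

Partner: 84.1 × $715 = $60,131.50
Senior counsel: 46.7 × $495 = $23,116.50
Associate: 97.0 × $335 = $32,495.00
Paralegal: 104.0 × $105 = $10,920.00
Legal assistant: 9.3 × $90 = $837.00
Subtotal: $127,500.00
Less 20.5% discount: −$26,137.50
Total: $127,500.00 − $26,137.50 = $101,362.50

$101,362.50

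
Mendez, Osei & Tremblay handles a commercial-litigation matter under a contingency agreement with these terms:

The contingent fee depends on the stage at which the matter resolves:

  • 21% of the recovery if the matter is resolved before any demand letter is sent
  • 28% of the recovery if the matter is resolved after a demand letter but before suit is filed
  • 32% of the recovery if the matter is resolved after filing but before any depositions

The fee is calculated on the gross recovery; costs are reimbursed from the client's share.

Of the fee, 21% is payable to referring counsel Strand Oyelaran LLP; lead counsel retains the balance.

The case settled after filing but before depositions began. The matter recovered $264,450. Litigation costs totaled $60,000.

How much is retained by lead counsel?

$66,852.96

Fee base is the gross recovery, $264,450; costs are reimbursed separately.
The matter settled after filing but before depositions began, so the 32% rate applies.
$264,450 × 32% = $84,624.00
Referral share: 21% of $84,624.00 = $17,771.04; lead counsel retains $84,624.00 − $17,771.04 = $66,852.96.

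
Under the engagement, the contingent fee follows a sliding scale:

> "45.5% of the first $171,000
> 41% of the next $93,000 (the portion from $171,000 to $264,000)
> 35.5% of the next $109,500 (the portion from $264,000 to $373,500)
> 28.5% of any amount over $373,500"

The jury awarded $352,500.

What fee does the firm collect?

$147,352.50

First $171,000 at 45.5% = $77,805.00
Next $93,000 at 41% = $38,130.00
Remaining $88,500 at 35.5% = $31,417.50
Fee: $77,805.00 + $38,130.00 + $31,417.50 = $147,352.50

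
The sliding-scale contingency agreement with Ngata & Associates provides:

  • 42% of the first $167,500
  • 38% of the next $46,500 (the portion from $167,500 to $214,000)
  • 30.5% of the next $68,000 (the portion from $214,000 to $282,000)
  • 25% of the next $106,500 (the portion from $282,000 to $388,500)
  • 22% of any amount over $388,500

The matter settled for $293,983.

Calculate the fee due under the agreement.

$111,755.75

First $167,500 at 42% = $70,350.00
Next $46,500 at 38% = $17,670.00
Next $68,000 at 30.5% = $20,740.00
Remaining $11,983 at 25% = $2,995.75
Fee: $70,350.00 + $17,670.00 + $20,740.00 + $2,995.75 = $111,755.75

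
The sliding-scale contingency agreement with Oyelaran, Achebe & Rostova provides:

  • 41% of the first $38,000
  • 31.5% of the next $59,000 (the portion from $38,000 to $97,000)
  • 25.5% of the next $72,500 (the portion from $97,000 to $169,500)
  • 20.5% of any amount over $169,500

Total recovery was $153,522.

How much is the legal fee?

$48,578.11

First $38,000 at 41% = $15,580.00
Next $59,000 at 31.5% = $18,585.00
Remaining $56,522 at 25.5% = $14,413.11
Fee: $15,580.00 + $18,585.00 + $14,413.11 = $48,578.11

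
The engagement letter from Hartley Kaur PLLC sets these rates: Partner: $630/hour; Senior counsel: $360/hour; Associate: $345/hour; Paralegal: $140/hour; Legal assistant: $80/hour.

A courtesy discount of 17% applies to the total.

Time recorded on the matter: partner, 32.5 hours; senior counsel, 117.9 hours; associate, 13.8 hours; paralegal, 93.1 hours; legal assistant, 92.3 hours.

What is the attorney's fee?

Partner: 32.5 × $630 = $20,475.00
Senior counsel: 117.9 × $360 = $42,444.00
Associate: 13.8 × $345 = $4,761.00
Paralegal: 93.1 × $140 = $13,034.00
Legal assistant: 92.3 × $80 = $7,384.00
Subtotal: $88,098.00
Less 17% discount: −$14,976.66
Total: $88,098.00 − $14,976.66 = $73,121.34

$73,121.34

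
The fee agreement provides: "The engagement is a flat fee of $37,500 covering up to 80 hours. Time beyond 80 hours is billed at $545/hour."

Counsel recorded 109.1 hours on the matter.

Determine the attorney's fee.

$53,359.50

Flat fee: $37,500.00
Excess hours: 109.1 − 80 = 29.1
Overrun: 29.1 × $545 = $15,859.50
Total: $37,500.00 + $15,859.50 = $53,359.50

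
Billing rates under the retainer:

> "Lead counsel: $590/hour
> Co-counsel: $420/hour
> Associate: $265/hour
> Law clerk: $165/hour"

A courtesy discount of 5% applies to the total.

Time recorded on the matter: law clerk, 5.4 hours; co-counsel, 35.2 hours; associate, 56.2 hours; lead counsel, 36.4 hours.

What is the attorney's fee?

$49,441.80

Lead counsel: 36.4 × $590 = $21,476.00
Co-counsel: 35.2 × $420 = $14,784.00
Associate: 56.2 × $265 = $14,893.00
Law clerk: 5.4 × $165 = $891.00
Subtotal: $52,044.00
Less 5% discount: −$2,602.20
Total: $52,044.00 − $2,602.20 = $49,441.80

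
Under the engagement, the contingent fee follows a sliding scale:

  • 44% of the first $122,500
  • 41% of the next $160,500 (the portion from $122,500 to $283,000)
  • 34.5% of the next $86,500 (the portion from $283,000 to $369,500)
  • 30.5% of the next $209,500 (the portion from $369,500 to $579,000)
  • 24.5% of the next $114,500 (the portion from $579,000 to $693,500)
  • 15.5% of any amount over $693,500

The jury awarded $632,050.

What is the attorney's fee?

$226,442.25

First $122,500 at 44% = $53,900.00
Next $160,500 at 41% = $65,805.00
Next $86,500 at 34.5% = $29,842.50
Next $209,500 at 30.5% = $63,897.50
Remaining $53,050 at 24.5% = $12,997.25
Fee: $53,900.00 + $65,805.00 + $29,842.50 + $63,897.50 + $12,997.25 = $226,442.25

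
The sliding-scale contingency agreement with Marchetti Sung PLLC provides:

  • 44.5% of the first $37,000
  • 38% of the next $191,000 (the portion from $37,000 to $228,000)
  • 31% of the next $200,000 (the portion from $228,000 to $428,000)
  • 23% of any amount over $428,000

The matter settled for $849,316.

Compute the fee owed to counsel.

$247,947.68

First $37,000 at 44.5% = $16,465.00
Next $191,000 at 38% = $72,580.00
Next $200,000 at 31% = $62,000.00
Remaining $421,316 at 23% = $96,902.68
Fee: $16,465.00 + $72,580.00 + $62,000.00 + $96,902.68 = $247,947.68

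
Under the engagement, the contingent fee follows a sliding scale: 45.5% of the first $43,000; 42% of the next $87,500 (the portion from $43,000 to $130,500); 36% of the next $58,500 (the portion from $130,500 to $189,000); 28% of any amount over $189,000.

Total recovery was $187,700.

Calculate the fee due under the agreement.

$76,907.00

First $43,000 at 45.5% = $19,565.00
Next $87,500 at 42% = $36,750.00
Remaining $57,200 at 36% = $20,592.00
Fee: $19,565.00 + $36,750.00 + $20,592.00 = $76,907.00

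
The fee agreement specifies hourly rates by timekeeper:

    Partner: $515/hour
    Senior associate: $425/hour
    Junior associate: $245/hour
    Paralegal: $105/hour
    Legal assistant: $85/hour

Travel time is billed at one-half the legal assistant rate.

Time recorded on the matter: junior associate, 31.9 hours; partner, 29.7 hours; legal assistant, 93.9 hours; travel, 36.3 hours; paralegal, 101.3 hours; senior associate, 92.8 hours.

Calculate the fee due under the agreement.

Partner: 29.7 × $515 = $15,295.50
Senior associate: 92.8 × $425 = $39,440.00
Junior associate: 31.9 × $245 = $7,815.50
Paralegal: 101.3 × $105 = $10,636.50
Legal assistant: 93.9 × $85 = $7,981.50
Subtotal: $15,295.50 + $39,440.00 + $7,815.50 + $10,636.50 + $7,981.50 = $81,169.00
Travel: 36.3 × ($85 ÷ 2) = 36.3 × $42.50 = $1,542.75
Total: $81,169.00 + $1,542.75 = $82,711.75

$82,711.75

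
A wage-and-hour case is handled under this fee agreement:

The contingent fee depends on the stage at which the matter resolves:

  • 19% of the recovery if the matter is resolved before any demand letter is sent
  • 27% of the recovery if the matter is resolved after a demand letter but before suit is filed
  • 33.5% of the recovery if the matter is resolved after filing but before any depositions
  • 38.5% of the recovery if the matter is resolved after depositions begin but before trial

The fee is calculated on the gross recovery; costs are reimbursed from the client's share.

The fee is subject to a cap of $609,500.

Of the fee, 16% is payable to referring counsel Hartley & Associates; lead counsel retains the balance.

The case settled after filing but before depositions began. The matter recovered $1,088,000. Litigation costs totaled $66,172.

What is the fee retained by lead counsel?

Fee base is the gross recovery, $1,088,000; costs are reimbursed separately.
The matter settled after filing but before depositions began, so the 33.5% rate applies.
$1,088,000 × 33.5% = $364,480.00
$364,480.00 is under the $609,500 cap.
Referral share: 16% of $364,480.00 = $58,316.80; lead counsel retains $364,480.00 − $58,316.80 = $306,163.20.

$306,163.20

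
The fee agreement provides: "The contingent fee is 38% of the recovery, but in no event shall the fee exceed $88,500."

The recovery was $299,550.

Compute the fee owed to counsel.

38% of $299,550 = $113,829.00
That exceeds the $88,500 cap, so the fee is capped at $88,500.

$88,500.00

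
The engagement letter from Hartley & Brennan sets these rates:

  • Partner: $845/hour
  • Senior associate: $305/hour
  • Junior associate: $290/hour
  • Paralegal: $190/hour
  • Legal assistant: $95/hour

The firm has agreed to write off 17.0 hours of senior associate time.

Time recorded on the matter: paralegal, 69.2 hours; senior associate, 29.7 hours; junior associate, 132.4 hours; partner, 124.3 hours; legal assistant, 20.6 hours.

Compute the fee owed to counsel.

Partner: 124.3 × $845 = $105,033.50
Senior associate: 29.7 × $305 = $9,058.50
Junior associate: 132.4 × $290 = $38,396.00
Paralegal: 69.2 × $190 = $13,148.00
Legal assistant: 20.6 × $95 = $1,957.00
Subtotal: $167,593.00
Write-off: 17.0 × $305 = $5,185.00
Total: $167,593.00 − $5,185.00 = $162,408.00

$162,408.00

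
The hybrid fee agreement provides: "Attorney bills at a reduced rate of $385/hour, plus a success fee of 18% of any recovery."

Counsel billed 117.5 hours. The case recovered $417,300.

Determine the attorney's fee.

Hourly: 117.5 × $385 = $45,237.50
Success fee: 18% of $417,300 = $75,114.00
Total: $45,237.50 + $75,114.00 = $120,351.50

$120,351.50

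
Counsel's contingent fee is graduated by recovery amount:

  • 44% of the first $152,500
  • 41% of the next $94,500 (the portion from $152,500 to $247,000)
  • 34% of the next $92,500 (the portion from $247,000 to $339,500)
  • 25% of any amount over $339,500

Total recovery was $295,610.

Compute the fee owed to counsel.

$122,372.40

First $152,500 at 44% = $67,100.00
Next $94,500 at 41% = $38,745.00
Remaining $48,610 at 34% = $16,527.40
Fee: $67,100.00 + $38,745.00 + $16,527.40 = $122,372.40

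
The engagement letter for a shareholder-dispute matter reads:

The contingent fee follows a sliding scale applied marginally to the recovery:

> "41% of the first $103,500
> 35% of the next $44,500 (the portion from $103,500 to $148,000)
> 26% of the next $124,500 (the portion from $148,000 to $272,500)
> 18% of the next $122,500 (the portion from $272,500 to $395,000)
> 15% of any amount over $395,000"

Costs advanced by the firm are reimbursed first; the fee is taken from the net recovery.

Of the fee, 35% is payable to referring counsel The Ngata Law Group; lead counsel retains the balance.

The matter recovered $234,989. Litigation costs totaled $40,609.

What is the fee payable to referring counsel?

Fee base (net of costs): $234,989 − $40,609 = $194,380
First $103,500 at 41% = $42,435.00
Next $44,500 at 35% = $15,575.00
Remaining $46,380 at 26% = $12,058.80
Fee: $42,435.00 + $15,575.00 + $12,058.80 = $70,068.80
Referral share: 35% of $70,068.80 = $24,524.08; lead counsel retains $70,068.80 − $24,524.08 = $45,544.72.

$24,524.08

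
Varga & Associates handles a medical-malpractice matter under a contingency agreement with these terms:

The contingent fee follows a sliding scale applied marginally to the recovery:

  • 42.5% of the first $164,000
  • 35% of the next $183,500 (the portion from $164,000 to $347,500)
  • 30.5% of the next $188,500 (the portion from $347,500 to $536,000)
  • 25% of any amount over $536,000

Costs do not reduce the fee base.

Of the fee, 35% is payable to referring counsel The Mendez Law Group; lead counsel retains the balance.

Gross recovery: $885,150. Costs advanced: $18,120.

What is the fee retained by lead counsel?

Fee base is the gross recovery, $885,150; costs are reimbursed separately.
First $164,000 at 42.5% = $69,700.00
Next $183,500 at 35% = $64,225.00
Next $188,500 at 30.5% = $57,492.50
Remaining $349,150 at 25% = $87,287.50
Fee: $69,700.00 + $64,225.00 + $57,492.50 + $87,287.50 = $278,705.00
Referral share: 35% of $278,705.00 = $97,546.75; lead counsel retains $278,705.00 − $97,546.75 = $181,158.25.

$181,158.25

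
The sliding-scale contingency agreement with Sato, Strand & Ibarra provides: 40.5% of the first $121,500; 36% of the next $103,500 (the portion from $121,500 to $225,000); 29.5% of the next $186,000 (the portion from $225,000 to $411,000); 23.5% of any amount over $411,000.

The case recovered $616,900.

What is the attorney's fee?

First $121,500 at 40.5% = $49,207.50
Next $103,500 at 36% = $37,260.00
Next $186,000 at 29.5% = $54,870.00
Remaining $205,900 at 23.5% = $48,386.50
Fee: $49,207.50 + $37,260.00 + $54,870.00 + $48,386.50 = $189,724.00

$189,724.00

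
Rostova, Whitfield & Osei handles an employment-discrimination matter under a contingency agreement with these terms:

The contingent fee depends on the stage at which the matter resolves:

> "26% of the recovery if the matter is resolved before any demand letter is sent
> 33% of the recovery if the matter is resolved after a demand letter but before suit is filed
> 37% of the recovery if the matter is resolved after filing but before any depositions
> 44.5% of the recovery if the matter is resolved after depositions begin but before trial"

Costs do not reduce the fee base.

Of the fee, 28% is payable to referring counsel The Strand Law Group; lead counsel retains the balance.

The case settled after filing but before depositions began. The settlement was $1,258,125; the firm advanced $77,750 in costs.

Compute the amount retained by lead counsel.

Fee base is the gross recovery, $1,258,125; costs are reimbursed separately.
The matter settled after filing but before depositions began, so the 37% rate applies.
$1,258,125 × 37% = $465,506.25
Referral share: 28% of $465,506.25 = $130,341.75; lead counsel retains $465,506.25 − $130,341.75 = $335,164.50.

$335,164.50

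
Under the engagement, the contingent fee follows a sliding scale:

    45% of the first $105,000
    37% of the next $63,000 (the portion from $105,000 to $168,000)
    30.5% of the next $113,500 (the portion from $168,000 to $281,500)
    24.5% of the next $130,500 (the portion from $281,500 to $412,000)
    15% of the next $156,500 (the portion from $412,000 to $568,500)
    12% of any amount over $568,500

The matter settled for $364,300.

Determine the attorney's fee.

First $105,000 at 45% = $47,250.00
Next $63,000 at 37% = $23,310.00
Next $113,500 at 30.5% = $34,617.50
Remaining $82,800 at 24.5% = $20,286.00
Fee: $47,250.00 + $23,310.00 + $34,617.50 + $20,286.00 = $125,463.50

$125,463.50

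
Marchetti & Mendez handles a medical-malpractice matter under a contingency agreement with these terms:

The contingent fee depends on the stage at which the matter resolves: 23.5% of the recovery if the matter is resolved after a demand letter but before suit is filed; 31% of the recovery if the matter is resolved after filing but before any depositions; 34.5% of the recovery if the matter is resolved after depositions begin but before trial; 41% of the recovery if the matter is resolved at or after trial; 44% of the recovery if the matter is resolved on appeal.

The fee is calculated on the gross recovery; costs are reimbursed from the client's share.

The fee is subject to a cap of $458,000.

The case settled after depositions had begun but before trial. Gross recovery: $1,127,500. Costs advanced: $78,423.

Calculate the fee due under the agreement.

Fee base is the gross recovery, $1,127,500; costs are reimbursed separately.
The matter settled after depositions had begun but before trial, so the 34.5% rate applies.
$1,127,500 × 34.5% = $388,987.50
$388,987.50 is under the $458,000 cap.

$388,987.50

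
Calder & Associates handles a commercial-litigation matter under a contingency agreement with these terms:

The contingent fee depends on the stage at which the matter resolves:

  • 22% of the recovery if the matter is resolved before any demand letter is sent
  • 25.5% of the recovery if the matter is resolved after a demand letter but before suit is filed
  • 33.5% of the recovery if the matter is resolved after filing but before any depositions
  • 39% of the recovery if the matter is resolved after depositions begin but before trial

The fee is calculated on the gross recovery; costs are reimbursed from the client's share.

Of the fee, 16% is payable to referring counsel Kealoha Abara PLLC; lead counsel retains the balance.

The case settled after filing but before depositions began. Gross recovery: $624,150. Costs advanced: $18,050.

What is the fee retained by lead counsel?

$175,635.81

Fee base is the gross recovery, $624,150; costs are reimbursed separately.
The matter settled after filing but before depositions began, so the 33.5% rate applies.
$624,150 × 33.5% = $209,090.25
Referral share: 16% of $209,090.25 = $33,454.44; lead counsel retains $209,090.25 − $33,454.44 = $175,635.81.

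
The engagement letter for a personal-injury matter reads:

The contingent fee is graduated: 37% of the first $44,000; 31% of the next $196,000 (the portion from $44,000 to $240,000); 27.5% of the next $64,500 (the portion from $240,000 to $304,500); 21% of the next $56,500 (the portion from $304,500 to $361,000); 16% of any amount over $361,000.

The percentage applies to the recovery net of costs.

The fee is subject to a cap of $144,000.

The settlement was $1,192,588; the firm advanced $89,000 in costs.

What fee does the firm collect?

$144,000.00

Fee base (net of costs): $1,192,588 − $89,000 = $1,103,588
First $44,000 at 37% = $16,280.00
Next $196,000 at 31% = $60,760.00
Next $64,500 at 27.5% = $17,737.50
Next $56,500 at 21% = $11,865.00
Remaining $742,588 at 16% = $118,814.08
Fee: $16,280.00 + $60,760.00 + $17,737.50 + $11,865.00 + $118,814.08 = $225,456.58
$225,456.58 exceeds the $144,000 cap, so the fee is capped at $144,000.00.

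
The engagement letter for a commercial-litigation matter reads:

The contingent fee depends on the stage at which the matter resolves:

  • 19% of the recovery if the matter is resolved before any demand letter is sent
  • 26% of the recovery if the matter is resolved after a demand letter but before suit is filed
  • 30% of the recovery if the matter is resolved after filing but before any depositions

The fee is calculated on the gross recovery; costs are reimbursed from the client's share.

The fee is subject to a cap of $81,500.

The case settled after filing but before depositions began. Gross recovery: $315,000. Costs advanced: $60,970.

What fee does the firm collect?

Fee base is the gross recovery, $315,000; costs are reimbursed separately.
The matter settled after filing but before depositions began, so the 30% rate applies.
$315,000 × 30% = $94,500.00
$94,500.00 exceeds the $81,500 cap, so the fee is capped at $81,500.00.

$81,500.00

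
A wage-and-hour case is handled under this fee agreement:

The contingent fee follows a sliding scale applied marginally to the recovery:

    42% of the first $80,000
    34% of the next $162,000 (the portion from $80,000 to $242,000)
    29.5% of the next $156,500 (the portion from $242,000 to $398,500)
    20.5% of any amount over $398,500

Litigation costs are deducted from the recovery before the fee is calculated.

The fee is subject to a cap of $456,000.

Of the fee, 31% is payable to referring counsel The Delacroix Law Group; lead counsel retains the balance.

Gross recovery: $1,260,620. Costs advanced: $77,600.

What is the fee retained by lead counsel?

Fee base (net of costs): $1,260,620 − $77,600 = $1,183,020
First $80,000 at 42% = $33,600.00
Next $162,000 at 34% = $55,080.00
Next $156,500 at 29.5% = $46,167.50
Remaining $784,520 at 20.5% = $160,826.60
Fee: $33,600.00 + $55,080.00 + $46,167.50 + $160,826.60 = $295,674.10
$295,674.10 is under the $456,000 cap.
Referral share: 31% of $295,674.10 = $91,658.97; lead counsel retains $295,674.10 − $91,658.97 = $204,015.13.

$204,015.13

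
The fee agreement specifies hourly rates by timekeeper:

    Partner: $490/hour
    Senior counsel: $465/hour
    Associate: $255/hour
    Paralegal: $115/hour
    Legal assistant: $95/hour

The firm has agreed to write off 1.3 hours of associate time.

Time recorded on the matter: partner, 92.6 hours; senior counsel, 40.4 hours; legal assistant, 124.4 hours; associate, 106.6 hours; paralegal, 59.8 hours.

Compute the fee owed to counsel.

$109,706.50

Partner: 92.6 × $490 = $45,374.00
Senior counsel: 40.4 × $465 = $18,786.00
Associate: 106.6 × $255 = $27,183.00
Paralegal: 59.8 × $115 = $6,877.00
Legal assistant: 124.4 × $95 = $11,818.00
Subtotal: $110,038.00
Write-off: 1.3 × $255 = $331.50
Total: $110,038.00 − $331.50 = $109,706.50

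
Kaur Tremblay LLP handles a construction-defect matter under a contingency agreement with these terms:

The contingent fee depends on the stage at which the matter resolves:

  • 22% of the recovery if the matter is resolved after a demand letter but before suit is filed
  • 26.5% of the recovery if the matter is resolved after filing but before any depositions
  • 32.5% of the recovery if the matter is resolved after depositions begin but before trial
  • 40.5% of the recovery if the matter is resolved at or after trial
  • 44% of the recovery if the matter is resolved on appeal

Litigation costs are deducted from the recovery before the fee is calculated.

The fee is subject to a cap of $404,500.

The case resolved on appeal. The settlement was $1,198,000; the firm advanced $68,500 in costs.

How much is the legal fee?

$404,500.00

Fee base (net of costs): $1,198,000 − $68,500 = $1,129,500
The matter resolved on appeal, so the 44% rate applies.
$1,129,500 × 44% = $496,980.00
$496,980.00 exceeds the $404,500 cap, so the fee is capped at $404,500.00.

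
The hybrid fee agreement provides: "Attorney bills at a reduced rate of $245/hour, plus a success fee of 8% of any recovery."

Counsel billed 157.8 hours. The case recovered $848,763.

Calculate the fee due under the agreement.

$106,562.04

Hourly: 157.8 × $245 = $38,661.00
Success fee: 8% of $848,763 = $67,901.04
Total: $38,661.00 + $67,901.04 = $106,562.04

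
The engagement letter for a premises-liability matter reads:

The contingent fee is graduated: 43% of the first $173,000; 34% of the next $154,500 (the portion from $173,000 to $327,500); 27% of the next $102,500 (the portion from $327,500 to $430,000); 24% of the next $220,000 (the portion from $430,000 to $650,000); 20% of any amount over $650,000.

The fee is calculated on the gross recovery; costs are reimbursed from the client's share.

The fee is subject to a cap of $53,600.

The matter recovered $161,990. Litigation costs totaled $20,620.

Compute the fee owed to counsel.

$53,600.00

Fee base is the gross recovery, $161,990; costs are reimbursed separately.
First $161,990 at 43% = $69,655.70
$69,655.70 exceeds the $53,600 cap, so the fee is capped at $53,600.00.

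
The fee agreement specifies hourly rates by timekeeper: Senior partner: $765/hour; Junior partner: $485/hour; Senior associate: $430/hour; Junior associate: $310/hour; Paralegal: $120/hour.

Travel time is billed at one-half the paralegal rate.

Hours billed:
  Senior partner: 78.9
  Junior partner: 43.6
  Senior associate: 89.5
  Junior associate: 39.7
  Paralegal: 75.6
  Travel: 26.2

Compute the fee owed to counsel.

Senior partner: 78.9 × $765 = $60,358.50
Junior partner: 43.6 × $485 = $21,146.00
Senior associate: 89.5 × $430 = $38,485.00
Junior associate: 39.7 × $310 = $12,307.00
Paralegal: 75.6 × $120 = $9,072.00
Subtotal: $60,358.50 + $21,146.00 + $38,485.00 + $12,307.00 + $9,072.00 = $141,368.50
Travel: 26.2 × ($120 ÷ 2) = 26.2 × $60.00 = $1,572.00
Total: $141,368.50 + $1,572.00 = $142,940.50

$142,940.50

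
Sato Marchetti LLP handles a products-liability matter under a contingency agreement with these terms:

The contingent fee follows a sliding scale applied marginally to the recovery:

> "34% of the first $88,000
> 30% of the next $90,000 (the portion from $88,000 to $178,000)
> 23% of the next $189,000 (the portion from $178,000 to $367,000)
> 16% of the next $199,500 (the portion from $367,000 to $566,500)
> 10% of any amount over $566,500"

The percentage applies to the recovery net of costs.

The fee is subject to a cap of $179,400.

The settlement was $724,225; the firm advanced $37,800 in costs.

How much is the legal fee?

$144,302.50

Fee base (net of costs): $724,225 − $37,800 = $686,425
First $88,000 at 34% = $29,920.00
Next $90,000 at 30% = $27,000.00
Next $189,000 at 23% = $43,470.00
Next $199,500 at 16% = $31,920.00
Remaining $119,925 at 10% = $11,992.50
Fee: $29,920.00 + $27,000.00 + $43,470.00 + $31,920.00 + $11,992.50 = $144,302.50
$144,302.50 is under the $179,400 cap.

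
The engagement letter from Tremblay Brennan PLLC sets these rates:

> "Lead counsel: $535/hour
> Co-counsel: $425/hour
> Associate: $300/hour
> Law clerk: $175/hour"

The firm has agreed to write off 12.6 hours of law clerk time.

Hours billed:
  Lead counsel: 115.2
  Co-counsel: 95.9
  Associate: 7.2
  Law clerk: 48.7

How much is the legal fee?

$110,867.00

Lead counsel: 115.2 × $535 = $61,632.00
Co-counsel: 95.9 × $425 = $40,757.50
Associate: 7.2 × $300 = $2,160.00
Law clerk: 48.7 × $175 = $8,522.50
Subtotal: $113,072.00
Write-off: 12.6 × $175 = $2,205.00
Total: $113,072.00 − $2,205.00 = $110,867.00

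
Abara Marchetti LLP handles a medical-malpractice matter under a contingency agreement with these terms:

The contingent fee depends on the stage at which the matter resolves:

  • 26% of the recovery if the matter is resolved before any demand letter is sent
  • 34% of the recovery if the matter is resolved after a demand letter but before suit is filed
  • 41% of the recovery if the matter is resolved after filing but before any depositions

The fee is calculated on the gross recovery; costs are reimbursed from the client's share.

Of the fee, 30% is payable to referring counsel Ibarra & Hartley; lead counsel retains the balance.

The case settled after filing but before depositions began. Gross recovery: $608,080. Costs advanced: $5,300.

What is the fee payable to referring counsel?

$74,793.84

Fee base is the gross recovery, $608,080; costs are reimbursed separately.
The matter settled after filing but before depositions began, so the 41% rate applies.
$608,080 × 41% = $249,312.80
Referral share: 30% of $249,312.80 = $74,793.84; lead counsel retains $249,312.80 − $74,793.84 = $174,518.96.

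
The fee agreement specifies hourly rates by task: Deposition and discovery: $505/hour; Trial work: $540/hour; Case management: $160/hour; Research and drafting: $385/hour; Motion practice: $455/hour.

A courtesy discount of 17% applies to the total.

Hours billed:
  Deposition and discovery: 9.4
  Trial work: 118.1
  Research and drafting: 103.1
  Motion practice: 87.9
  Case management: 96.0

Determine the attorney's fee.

Deposition and discovery: 9.4 × $505 = $4,747.00
Trial work: 118.1 × $540 = $63,774.00
Case management: 96.0 × $160 = $15,360.00
Research and drafting: 103.1 × $385 = $39,693.50
Motion practice: 87.9 × $455 = $39,994.50
Subtotal: $163,569.00
Less 17% discount: −$27,806.73
Total: $163,569.00 − $27,806.73 = $135,762.27

$135,762.27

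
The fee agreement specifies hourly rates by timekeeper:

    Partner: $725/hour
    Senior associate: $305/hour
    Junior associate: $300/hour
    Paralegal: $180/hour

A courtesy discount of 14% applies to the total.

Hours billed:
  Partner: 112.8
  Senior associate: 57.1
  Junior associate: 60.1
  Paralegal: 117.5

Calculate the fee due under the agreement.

Partner: 112.8 × $725 = $81,780.00
Senior associate: 57.1 × $305 = $17,415.50
Junior associate: 60.1 × $300 = $18,030.00
Paralegal: 117.5 × $180 = $21,150.00
Subtotal: $138,375.50
Less 14% discount: −$19,372.57
Total: $138,375.50 − $19,372.57 = $119,002.93

$119,002.93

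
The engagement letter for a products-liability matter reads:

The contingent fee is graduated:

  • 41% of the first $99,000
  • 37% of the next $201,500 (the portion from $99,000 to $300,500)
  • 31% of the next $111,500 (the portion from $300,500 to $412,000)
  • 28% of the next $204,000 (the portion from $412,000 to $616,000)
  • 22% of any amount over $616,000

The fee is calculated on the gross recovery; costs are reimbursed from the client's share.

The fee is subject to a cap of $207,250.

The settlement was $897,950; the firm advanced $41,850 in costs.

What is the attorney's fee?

$207,250.00

Fee base is the gross recovery, $897,950; costs are reimbursed separately.
First $99,000 at 41% = $40,590.00
Next $201,500 at 37% = $74,555.00
Next $111,500 at 31% = $34,565.00
Next $204,000 at 28% = $57,120.00
Remaining $281,950 at 22% = $62,029.00
Fee: $40,590.00 + $74,555.00 + $34,565.00 + $57,120.00 + $62,029.00 = $268,859.00
$268,859.00 exceeds the $207,250 cap, so the fee is capped at $207,250.00.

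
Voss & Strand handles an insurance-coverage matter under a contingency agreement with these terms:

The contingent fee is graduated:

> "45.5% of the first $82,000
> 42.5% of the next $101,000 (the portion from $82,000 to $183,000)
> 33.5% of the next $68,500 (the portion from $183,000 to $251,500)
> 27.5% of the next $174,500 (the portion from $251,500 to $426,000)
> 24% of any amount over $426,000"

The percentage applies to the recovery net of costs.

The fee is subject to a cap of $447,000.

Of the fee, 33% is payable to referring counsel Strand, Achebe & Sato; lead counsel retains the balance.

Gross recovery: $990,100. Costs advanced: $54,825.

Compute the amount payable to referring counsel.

Fee base (net of costs): $990,100 − $54,825 = $935,275
First $82,000 at 45.5% = $37,310.00
Next $101,000 at 42.5% = $42,925.00
Next $68,500 at 33.5% = $22,947.50
Next $174,500 at 27.5% = $47,987.50
Remaining $509,275 at 24% = $122,226.00
Fee: $37,310.00 + $42,925.00 + $22,947.50 + $47,987.50 + $122,226.00 = $273,396.00
$273,396.00 is under the $447,000 cap.
Referral share: 33% of $273,396.00 = $90,220.68; lead counsel retains $273,396.00 − $90,220.68 = $183,175.32.

$90,220.68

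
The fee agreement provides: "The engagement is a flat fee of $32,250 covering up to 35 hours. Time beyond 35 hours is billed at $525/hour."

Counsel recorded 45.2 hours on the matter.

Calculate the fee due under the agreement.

$37,605.00

Flat fee: $32,250.00
Excess hours: 45.2 − 35 = 10.2
Overrun: 10.2 × $525 = $5,355.00
Total: $32,250.00 + $5,355.00 = $37,605.00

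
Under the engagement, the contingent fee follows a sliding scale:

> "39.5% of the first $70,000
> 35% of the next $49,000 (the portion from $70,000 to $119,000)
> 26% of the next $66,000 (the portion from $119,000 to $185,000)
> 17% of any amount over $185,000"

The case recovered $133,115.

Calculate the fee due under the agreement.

$48,469.90

First $70,000 at 39.5% = $27,650.00
Next $49,000 at 35% = $17,150.00
Remaining $14,115 at 26% = $3,669.90
Fee: $27,650.00 + $17,150.00 + $3,669.90 = $48,469.90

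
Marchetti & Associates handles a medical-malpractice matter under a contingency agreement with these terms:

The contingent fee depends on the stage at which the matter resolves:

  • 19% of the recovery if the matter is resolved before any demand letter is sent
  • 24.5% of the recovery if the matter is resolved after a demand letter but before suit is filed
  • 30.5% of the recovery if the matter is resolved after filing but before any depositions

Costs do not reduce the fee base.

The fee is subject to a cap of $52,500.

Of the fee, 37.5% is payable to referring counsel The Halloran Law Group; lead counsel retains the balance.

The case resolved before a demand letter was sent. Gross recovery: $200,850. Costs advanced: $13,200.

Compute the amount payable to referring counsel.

Fee base is the gross recovery, $200,850; costs are reimbursed separately.
The matter resolved before a demand letter was sent, so the 19% rate applies.
$200,850 × 19% = $38,161.50
$38,161.50 is under the $52,500 cap.
Referral share: 37.5% of $38,161.50 = $14,310.56; lead counsel retains $38,161.50 − $14,310.56 = $23,850.94.

$14,310.56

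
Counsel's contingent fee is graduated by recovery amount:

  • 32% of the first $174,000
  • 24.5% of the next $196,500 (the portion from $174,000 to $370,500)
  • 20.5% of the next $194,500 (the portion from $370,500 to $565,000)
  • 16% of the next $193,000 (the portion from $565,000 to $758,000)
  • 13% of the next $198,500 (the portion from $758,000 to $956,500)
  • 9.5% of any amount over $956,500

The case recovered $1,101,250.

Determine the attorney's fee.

$214,131.25

First $174,000 at 32% = $55,680.00
Next $196,500 at 24.5% = $48,142.50
Next $194,500 at 20.5% = $39,872.50
Next $193,000 at 16% = $30,880.00
Next $198,500 at 13% = $25,805.00
Remaining $144,750 at 9.5% = $13,751.25
Fee: $55,680.00 + $48,142.50 + $39,872.50 + $30,880.00 + $25,805.00 + $13,751.25 = $214,131.25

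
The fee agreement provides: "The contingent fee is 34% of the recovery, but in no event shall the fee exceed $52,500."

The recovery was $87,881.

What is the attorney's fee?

34% of $87,881 = $29,879.54
That is under the $52,500 cap.

$29,879.54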